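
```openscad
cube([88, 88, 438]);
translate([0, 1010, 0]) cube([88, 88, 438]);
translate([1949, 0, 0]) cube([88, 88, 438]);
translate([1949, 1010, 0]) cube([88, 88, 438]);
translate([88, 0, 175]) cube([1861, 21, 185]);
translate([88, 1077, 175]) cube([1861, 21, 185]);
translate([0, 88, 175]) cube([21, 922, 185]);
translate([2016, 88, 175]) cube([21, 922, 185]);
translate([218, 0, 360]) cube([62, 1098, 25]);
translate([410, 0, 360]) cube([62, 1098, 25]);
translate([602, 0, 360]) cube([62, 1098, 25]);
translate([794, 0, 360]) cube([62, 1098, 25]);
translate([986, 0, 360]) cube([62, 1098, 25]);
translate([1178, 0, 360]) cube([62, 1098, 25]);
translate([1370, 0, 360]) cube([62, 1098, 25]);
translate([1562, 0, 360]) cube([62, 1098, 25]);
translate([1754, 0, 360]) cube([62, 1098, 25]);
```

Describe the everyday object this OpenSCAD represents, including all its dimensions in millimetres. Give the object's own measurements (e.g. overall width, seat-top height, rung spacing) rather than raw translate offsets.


A bed frame 2037 mm long (x) by 1098 mm wide (y). Four 88×88 mm corner posts, 438 mm tall, at the corners of the footprint. Four rails of 21 mm thickness and 185 mm height run between adjacent posts with their undersides at z = 175 mm, their outer faces flush with the outside of the frame (the two x-running rails run between the posts' inner faces; the two y-running rails run between the posts' inner faces). 9 slats, each 62 mm wide (x) and 25 mm thick, lie across the top of the two x-running rails, running the full 1098 mm width of the frame in y; along x they sit between the end posts with a 130 mm gap after the −x posts and between neighbouring slats, leaving 133 mm before the +x posts.


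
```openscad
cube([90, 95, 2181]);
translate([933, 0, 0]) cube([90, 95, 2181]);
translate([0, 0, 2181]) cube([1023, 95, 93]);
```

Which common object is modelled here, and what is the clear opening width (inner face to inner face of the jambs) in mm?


A door frame. The clear opening width is 843 mm.

Two 2181 mm tall posts with a header on top — a door frame. The left jamb is 90 mm wide at x = 0; the right jamb starts at x = 933. The clear opening is 933 − 90 = 843 mm.


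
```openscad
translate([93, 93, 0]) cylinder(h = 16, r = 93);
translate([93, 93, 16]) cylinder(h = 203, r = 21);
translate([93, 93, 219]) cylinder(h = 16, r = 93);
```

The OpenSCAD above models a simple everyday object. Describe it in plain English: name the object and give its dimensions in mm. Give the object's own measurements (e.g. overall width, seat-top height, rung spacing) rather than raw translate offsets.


A spool: two coaxial disc flanges of radius 93 mm and thickness 16 mm, joined by a core cylinder of radius 21 mm and height 203 mm. The lower flange rests on z = 0 and the three cylinders share a vertical axis.


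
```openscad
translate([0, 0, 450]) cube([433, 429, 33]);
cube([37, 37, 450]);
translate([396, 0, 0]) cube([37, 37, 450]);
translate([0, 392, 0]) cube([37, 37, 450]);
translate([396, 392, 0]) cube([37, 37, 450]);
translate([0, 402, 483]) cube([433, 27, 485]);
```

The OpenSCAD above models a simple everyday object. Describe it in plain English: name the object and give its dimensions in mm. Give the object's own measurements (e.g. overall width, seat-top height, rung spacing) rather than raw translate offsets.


A chair. The seat is a 433×429×33 mm slab with its top at z = 483 mm, on four 37×37 mm corner legs (flush with the seat edges, standing on z = 0). A flat backrest 27 mm thick, 485 mm tall, spans the full seat width and rises from the seat top along its +y edge, rear face flush with the rear of the seat.


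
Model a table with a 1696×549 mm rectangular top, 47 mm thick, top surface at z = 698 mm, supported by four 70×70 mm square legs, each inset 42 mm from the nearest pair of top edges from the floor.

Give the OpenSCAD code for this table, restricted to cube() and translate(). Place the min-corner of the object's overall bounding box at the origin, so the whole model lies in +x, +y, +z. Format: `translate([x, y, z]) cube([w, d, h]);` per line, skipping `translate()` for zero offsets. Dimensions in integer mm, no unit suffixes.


translate([0, 0, 651]) cube([1696, 549, 47]);
translate([42, 42, 0]) cube([70, 70, 651]);
translate([1584, 42, 0]) cube([70, 70, 651]);
translate([42, 437, 0]) cube([70, 70, 651]);
translate([1584, 437, 0]) cube([70, 70, 651]);


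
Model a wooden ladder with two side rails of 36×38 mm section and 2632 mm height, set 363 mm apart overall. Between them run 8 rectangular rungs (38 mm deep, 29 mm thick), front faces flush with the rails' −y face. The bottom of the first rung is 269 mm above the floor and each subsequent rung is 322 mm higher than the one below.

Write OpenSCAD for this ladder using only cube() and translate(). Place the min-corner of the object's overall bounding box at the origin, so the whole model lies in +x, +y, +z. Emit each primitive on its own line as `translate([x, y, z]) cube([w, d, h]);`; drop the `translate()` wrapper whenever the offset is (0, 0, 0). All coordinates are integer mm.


cube([36, 38, 2632]);
translate([327, 0, 0]) cube([36, 38, 2632]);
translate([36, 0, 269]) cube([291, 38, 29]);
translate([36, 0, 591]) cube([291, 38, 29]);
translate([36, 0, 913]) cube([291, 38, 29]);
translate([36, 0, 1235]) cube([291, 38, 29]);
translate([36, 0, 1557]) cube([291, 38, 29]);
translate([36, 0, 1879]) cube([291, 38, 29]);
translate([36, 0, 2201]) cube([291, 38, 29]);
translate([36, 0, 2523]) cube([291, 38, 29]);


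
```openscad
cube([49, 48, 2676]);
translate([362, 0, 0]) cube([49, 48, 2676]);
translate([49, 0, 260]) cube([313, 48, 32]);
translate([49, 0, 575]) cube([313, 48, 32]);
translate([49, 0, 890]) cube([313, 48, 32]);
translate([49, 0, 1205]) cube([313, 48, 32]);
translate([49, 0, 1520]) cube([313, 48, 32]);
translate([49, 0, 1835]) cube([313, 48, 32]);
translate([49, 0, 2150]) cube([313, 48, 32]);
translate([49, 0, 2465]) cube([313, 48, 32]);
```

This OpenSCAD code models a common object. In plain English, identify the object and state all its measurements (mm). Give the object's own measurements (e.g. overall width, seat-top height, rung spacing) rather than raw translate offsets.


A straight ladder. Two 49×48 mm vertical rails, 2676 mm tall, stand 411 mm apart (outside-to-outside) with their front faces coplanar on the −y side. 8 rungs, each 48 mm deep and 32 mm tall, span between the inner faces of the rails, front faces flush with the rails. The lowest rung's underside is at z = 260 mm and rungs are spaced 315 mm apart (underside to underside).


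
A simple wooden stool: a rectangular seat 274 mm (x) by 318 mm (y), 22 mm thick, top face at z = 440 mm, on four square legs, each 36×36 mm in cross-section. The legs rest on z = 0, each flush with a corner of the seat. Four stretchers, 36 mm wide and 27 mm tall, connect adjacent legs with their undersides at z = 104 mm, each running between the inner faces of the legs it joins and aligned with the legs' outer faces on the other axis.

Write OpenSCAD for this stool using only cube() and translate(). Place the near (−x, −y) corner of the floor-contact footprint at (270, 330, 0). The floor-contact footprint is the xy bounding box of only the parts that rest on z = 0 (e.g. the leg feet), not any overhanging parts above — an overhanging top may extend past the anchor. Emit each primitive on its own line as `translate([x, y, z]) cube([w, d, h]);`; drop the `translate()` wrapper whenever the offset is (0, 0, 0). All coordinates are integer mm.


// leg_h = 440 - 22 = 418
// stretcher span = 274 - 2*36 = 202
translate([270, 330, 418]) cube([274, 318, 22]);
translate([270, 330, 0]) cube([36, 36, 418]);
translate([508, 330, 0]) cube([36, 36, 418]);
translate([270, 612, 0]) cube([36, 36, 418]);
translate([508, 612, 0]) cube([36, 36, 418]);
translate([306, 330, 104]) cube([202, 36, 27]);
translate([306, 612, 104]) cube([202, 36, 27]);
translate([270, 366, 104]) cube([36, 246, 27]);
translate([508, 366, 104]) cube([36, 246, 27]);


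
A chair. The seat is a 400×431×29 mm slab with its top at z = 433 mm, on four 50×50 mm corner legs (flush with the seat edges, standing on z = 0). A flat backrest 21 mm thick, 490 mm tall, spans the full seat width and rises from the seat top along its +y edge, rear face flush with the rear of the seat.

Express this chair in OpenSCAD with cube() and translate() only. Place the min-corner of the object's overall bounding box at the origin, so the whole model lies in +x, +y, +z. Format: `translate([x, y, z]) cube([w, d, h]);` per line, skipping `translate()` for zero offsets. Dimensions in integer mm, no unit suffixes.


translate([0, 0, 404]) cube([400, 431, 29]);
cube([50, 50, 404]);
translate([350, 0, 0]) cube([50, 50, 404]);
translate([0, 381, 0]) cube([50, 50, 404]);
translate([350, 381, 0]) cube([50, 50, 404]);
translate([0, 410, 433]) cube([400, 21, 490]);


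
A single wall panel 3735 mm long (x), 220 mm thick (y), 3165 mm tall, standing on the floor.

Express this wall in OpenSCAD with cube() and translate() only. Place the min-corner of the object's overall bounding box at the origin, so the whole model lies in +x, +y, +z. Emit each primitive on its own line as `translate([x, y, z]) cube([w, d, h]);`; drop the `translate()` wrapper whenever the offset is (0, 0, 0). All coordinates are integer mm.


cube([3735, 220, 3165]);


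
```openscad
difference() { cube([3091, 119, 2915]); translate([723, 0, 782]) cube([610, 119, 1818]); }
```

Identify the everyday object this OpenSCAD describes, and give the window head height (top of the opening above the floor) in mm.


A wall with a window opening. The window head height is 2600 mm.

A wall with a rectangular opening subtracted — a window. Sill at z = 782, opening 1818 mm tall, so the head is at 782 + 1818 = 2600 mm.


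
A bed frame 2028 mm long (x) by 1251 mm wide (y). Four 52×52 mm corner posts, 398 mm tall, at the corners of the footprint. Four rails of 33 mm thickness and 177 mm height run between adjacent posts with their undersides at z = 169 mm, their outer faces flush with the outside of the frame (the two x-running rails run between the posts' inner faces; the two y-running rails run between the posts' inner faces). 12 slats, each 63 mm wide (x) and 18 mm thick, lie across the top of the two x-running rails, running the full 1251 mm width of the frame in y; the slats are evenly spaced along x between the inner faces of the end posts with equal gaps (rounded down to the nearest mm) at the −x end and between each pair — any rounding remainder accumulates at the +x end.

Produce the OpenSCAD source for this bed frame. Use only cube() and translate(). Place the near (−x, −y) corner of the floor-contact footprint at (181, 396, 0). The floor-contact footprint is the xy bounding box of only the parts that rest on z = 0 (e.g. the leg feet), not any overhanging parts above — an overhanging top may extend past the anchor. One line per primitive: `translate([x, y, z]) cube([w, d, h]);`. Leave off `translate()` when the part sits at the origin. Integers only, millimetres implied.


// slat z = rail_z + rail_h = 169 + 177 = 346
// slat gap = ⌊(1924 − 12·63) / 13⌋ = 89
translate([181, 396, 0]) cube([52, 52, 398]);
translate([181, 1595, 0]) cube([52, 52, 398]);
translate([2157, 396, 0]) cube([52, 52, 398]);
translate([2157, 1595, 0]) cube([52, 52, 398]);
translate([233, 396, 169]) cube([1924, 33, 177]);
translate([233, 1614, 169]) cube([1924, 33, 177]);
translate([181, 448, 169]) cube([33, 1147, 177]);
translate([2176, 448, 169]) cube([33, 1147, 177]);
translate([322, 396, 346]) cube([63, 1251, 18]);
translate([474, 396, 346]) cube([63, 1251, 18]);
translate([626, 396, 346]) cube([63, 1251, 18]);
translate([778, 396, 346]) cube([63, 1251, 18]);
translate([930, 396, 346]) cube([63, 1251, 18]);
translate([1082, 396, 346]) cube([63, 1251, 18]);
translate([1234, 396, 346]) cube([63, 1251, 18]);
translate([1386, 396, 346]) cube([63, 1251, 18]);
translate([1538, 396, 346]) cube([63, 1251, 18]);
translate([1690, 396, 346]) cube([63, 1251, 18]);
translate([1842, 396, 346]) cube([63, 1251, 18]);
translate([1994, 396, 346]) cube([63, 1251, 18]);


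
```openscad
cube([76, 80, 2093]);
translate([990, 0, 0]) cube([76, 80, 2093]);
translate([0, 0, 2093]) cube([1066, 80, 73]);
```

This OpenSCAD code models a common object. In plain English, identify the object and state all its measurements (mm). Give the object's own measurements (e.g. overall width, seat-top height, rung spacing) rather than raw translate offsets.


A door frame. The clear opening is 914 mm wide and 2093 mm high. Two 76 mm wide jambs, 80 mm deep, stand either side of the opening from the floor to the top of the opening. A 73 mm thick head sits across the top of both jambs, spanning the full outside width of the frame.


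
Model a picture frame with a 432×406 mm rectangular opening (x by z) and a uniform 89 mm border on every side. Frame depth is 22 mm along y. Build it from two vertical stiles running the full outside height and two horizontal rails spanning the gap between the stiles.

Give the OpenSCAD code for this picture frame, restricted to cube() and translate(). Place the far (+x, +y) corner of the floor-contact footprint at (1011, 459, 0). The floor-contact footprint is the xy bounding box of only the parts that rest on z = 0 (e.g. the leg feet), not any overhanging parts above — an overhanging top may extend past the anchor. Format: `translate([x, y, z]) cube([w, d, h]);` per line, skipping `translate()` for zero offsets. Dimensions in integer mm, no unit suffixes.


translate([401, 437, 0]) cube([89, 22, 584]);
translate([922, 437, 0]) cube([89, 22, 584]);
translate([490, 437, 0]) cube([432, 22, 89]);
translate([490, 437, 495]) cube([432, 22, 89]);


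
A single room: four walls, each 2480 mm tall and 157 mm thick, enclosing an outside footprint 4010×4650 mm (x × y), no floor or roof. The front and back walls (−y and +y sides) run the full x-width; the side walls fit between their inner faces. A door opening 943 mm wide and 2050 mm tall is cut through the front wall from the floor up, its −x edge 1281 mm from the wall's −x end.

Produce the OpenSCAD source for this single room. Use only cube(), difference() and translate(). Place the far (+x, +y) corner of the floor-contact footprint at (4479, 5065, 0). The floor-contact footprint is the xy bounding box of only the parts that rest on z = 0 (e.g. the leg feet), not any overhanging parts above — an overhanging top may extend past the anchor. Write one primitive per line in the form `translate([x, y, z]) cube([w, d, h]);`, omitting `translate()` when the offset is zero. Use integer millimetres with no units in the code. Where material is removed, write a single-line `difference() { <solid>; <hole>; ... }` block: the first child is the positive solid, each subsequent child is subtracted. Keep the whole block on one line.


difference() { translate([469, 415, 0]) cube([4010, 157, 2480]); translate([1750, 415, 0]) cube([943, 157, 2050]); }
translate([469, 4908, 0]) cube([4010, 157, 2480]);
translate([469, 572, 0]) cube([157, 4336, 2480]);
translate([4322, 572, 0]) cube([157, 4336, 2480]);


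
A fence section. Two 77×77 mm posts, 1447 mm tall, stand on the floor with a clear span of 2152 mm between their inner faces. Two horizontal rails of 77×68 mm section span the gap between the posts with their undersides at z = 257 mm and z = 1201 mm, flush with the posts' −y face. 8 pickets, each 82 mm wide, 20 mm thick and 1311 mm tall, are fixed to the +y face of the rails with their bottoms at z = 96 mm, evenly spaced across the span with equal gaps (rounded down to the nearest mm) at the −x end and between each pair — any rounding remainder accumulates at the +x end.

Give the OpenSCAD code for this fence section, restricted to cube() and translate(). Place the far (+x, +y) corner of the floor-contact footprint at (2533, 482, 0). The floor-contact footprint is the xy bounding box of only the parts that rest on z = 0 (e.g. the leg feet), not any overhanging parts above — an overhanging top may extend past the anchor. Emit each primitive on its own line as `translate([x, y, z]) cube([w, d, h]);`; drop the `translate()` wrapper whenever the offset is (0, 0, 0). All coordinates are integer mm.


translate([227, 405, 0]) cube([77, 77, 1447]);
translate([2456, 405, 0]) cube([77, 77, 1447]);
translate([304, 405, 257]) cube([2152, 77, 68]);
translate([304, 405, 1201]) cube([2152, 77, 68]);
translate([470, 482, 96]) cube([82, 20, 1311]);
translate([718, 482, 96]) cube([82, 20, 1311]);
translate([966, 482, 96]) cube([82, 20, 1311]);
translate([1214, 482, 96]) cube([82, 20, 1311]);
translate([1462, 482, 96]) cube([82, 20, 1311]);
translate([1710, 482, 96]) cube([82, 20, 1311]);
translate([1958, 482, 96]) cube([82, 20, 1311]);
translate([2206, 482, 96]) cube([82, 20, 1311]);


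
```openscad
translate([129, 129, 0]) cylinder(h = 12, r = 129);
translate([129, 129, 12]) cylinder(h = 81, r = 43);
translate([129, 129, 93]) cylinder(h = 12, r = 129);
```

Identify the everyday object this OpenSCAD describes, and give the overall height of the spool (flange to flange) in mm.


A spool. The overall height is 105 mm.

Three coaxial cylinders, large–small–large — a spool. Two 12 mm flanges and a 81 mm core give 12 + 81 + 12 = 105 mm.


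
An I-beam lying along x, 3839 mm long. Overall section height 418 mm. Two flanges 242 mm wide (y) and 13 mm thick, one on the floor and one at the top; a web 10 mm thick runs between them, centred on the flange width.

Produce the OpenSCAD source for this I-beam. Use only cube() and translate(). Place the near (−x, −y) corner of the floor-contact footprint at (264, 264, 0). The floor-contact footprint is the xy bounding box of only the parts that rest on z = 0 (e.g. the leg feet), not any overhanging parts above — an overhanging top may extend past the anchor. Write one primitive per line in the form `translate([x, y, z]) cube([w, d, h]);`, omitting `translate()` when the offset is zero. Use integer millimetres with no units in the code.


translate([264, 264, 0]) cube([3839, 242, 13]);
translate([264, 380, 13]) cube([3839, 10, 392]);
translate([264, 264, 405]) cube([3839, 242, 13]);


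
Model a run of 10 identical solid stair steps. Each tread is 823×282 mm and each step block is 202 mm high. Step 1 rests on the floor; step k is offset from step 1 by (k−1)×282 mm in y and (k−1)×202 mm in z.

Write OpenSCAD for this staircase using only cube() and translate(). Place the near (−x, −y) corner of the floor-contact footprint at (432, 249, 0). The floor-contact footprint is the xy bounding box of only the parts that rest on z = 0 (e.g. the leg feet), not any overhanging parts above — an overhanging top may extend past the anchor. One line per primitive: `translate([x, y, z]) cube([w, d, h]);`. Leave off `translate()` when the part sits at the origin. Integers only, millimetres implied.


translate([432, 249, 0]) cube([823, 282, 202]);
translate([432, 531, 202]) cube([823, 282, 202]);
translate([432, 813, 404]) cube([823, 282, 202]);
translate([432, 1095, 606]) cube([823, 282, 202]);
translate([432, 1377, 808]) cube([823, 282, 202]);
translate([432, 1659, 1010]) cube([823, 282, 202]);
translate([432, 1941, 1212]) cube([823, 282, 202]);
translate([432, 2223, 1414]) cube([823, 282, 202]);
translate([432, 2505, 1616]) cube([823, 282, 202]);
translate([432, 2787, 1818]) cube([823, 282, 202]);


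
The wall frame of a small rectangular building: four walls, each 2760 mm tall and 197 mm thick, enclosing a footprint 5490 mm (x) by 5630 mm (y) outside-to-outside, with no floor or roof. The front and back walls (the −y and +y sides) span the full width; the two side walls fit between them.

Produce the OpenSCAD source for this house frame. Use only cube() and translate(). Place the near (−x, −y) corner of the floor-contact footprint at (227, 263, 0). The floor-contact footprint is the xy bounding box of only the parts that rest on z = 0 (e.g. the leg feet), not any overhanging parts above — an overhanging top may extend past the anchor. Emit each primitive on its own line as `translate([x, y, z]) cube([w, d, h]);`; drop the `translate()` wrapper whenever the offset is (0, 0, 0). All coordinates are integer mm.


translate([227, 263, 0]) cube([5490, 197, 2760]);
translate([227, 5696, 0]) cube([5490, 197, 2760]);
translate([227, 460, 0]) cube([197, 5236, 2760]);
translate([5520, 460, 0]) cube([197, 5236, 2760]);


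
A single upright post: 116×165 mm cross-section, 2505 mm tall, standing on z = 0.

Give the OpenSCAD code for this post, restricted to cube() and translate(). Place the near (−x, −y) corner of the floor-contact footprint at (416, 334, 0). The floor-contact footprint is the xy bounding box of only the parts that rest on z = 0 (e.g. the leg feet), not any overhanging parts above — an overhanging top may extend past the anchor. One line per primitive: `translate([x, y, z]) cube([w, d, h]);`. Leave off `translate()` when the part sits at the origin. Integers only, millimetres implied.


translate([416, 334, 0]) cube([116, 165, 2505]);


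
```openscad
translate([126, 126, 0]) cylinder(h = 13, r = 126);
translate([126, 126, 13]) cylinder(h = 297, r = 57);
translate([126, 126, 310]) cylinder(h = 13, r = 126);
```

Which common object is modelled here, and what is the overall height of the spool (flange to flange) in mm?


A spool. The overall height is 323 mm.

Three coaxial cylinders, large–small–large — a spool. Two 13 mm flanges and a 297 mm core give 13 + 297 + 13 = 323 mm.


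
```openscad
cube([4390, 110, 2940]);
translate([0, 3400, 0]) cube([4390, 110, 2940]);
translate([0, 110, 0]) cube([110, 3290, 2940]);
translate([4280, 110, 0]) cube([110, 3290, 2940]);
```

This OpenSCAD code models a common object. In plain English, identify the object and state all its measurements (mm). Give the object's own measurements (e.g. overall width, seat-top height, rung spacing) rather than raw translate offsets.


The wall frame of a small rectangular building: four walls, each 2940 mm tall and 110 mm thick, enclosing a footprint 4390 mm (x) by 3510 mm (y) outside-to-outside, with no floor or roof. The front and back walls (the −y and +y sides) span the full width; the two side walls fit between them.


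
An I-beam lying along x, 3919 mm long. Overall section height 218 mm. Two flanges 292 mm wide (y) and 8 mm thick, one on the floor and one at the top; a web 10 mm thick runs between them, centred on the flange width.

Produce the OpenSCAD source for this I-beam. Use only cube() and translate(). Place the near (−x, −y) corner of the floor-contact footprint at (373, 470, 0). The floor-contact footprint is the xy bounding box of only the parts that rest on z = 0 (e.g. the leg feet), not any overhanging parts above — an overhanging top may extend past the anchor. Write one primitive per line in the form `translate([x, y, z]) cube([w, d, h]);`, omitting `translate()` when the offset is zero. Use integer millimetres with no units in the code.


translate([373, 470, 0]) cube([3919, 292, 8]);
translate([373, 611, 8]) cube([3919, 10, 202]);
translate([373, 470, 210]) cube([3919, 292, 8]);


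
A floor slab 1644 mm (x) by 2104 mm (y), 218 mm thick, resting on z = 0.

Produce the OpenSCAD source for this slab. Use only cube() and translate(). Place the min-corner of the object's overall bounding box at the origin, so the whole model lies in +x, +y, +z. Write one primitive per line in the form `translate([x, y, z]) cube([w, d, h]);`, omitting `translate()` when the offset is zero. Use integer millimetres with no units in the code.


cube([1644, 2104, 218]);


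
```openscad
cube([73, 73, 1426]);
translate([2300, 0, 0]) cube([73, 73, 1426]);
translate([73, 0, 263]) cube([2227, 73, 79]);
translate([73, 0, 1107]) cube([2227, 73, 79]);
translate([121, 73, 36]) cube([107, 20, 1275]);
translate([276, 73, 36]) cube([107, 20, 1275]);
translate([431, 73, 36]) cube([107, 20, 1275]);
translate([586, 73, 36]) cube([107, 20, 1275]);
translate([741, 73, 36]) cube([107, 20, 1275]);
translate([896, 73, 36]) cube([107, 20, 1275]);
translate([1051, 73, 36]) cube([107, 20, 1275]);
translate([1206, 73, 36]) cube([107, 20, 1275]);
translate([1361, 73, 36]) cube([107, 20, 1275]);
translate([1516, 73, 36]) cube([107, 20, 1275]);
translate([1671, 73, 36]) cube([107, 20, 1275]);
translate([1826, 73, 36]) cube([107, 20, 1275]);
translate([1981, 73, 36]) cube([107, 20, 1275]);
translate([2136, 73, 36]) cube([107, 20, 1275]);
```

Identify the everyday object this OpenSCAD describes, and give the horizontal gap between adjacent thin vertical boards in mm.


A fence section. The picket gap is 48 mm.

Two posts, two rails, 14 pickets — a fence section. Span 2227 mm holds 14 pickets of 107 mm with 15 equal gaps: ⌊(2227 − 14·107) / 15⌋ = 48 mm.


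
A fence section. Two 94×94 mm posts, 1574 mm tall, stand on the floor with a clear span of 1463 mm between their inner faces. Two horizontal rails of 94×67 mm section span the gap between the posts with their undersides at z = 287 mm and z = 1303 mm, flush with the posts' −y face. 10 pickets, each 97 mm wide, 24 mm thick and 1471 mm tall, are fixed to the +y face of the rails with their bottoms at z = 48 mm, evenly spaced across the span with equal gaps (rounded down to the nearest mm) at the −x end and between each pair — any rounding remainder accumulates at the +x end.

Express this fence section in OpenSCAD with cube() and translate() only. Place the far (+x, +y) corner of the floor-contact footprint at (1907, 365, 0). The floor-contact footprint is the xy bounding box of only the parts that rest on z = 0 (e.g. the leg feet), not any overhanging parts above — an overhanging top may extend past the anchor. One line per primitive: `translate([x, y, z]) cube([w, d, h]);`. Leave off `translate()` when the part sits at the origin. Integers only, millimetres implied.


translate([256, 271, 0]) cube([94, 94, 1574]);
translate([1813, 271, 0]) cube([94, 94, 1574]);
translate([350, 271, 287]) cube([1463, 94, 67]);
translate([350, 271, 1303]) cube([1463, 94, 67]);
translate([394, 365, 48]) cube([97, 24, 1471]);
translate([535, 365, 48]) cube([97, 24, 1471]);
translate([676, 365, 48]) cube([97, 24, 1471]);
translate([817, 365, 48]) cube([97, 24, 1471]);
translate([958, 365, 48]) cube([97, 24, 1471]);
translate([1099, 365, 48]) cube([97, 24, 1471]);
translate([1240, 365, 48]) cube([97, 24, 1471]);
translate([1381, 365, 48]) cube([97, 24, 1471]);
translate([1522, 365, 48]) cube([97, 24, 1471]);
translate([1663, 365, 48]) cube([97, 24, 1471]);


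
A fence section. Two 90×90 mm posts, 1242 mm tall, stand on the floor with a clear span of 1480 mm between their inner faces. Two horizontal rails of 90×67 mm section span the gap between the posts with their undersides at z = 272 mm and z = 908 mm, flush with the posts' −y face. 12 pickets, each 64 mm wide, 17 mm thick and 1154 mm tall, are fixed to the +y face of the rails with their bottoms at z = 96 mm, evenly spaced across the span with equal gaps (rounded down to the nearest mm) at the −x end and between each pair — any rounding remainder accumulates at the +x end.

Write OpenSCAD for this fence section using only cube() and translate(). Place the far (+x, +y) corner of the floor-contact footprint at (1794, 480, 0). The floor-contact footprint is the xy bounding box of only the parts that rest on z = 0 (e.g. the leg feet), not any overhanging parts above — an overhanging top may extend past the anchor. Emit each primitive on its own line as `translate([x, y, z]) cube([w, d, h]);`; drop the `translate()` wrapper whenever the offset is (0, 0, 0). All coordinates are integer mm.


translate([134, 390, 0]) cube([90, 90, 1242]);
translate([1704, 390, 0]) cube([90, 90, 1242]);
translate([224, 390, 272]) cube([1480, 90, 67]);
translate([224, 390, 908]) cube([1480, 90, 67]);
translate([278, 480, 96]) cube([64, 17, 1154]);
translate([396, 480, 96]) cube([64, 17, 1154]);
translate([514, 480, 96]) cube([64, 17, 1154]);
translate([632, 480, 96]) cube([64, 17, 1154]);
translate([750, 480, 96]) cube([64, 17, 1154]);
translate([868, 480, 96]) cube([64, 17, 1154]);
translate([986, 480, 96]) cube([64, 17, 1154]);
translate([1104, 480, 96]) cube([64, 17, 1154]);
translate([1222, 480, 96]) cube([64, 17, 1154]);
translate([1340, 480, 96]) cube([64, 17, 1154]);
translate([1458, 480, 96]) cube([64, 17, 1154]);
translate([1576, 480, 96]) cube([64, 17, 1154]);


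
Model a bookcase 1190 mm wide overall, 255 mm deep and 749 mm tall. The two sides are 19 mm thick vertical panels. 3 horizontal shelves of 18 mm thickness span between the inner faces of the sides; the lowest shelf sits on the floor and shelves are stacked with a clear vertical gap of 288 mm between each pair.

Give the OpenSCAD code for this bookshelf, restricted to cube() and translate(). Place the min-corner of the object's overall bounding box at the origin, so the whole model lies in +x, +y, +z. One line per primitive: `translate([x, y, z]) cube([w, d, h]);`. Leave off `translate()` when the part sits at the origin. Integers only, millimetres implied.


cube([19, 255, 749]);
translate([1171, 0, 0]) cube([19, 255, 749]);
translate([19, 0, 0]) cube([1152, 255, 18]);
translate([19, 0, 306]) cube([1152, 255, 18]);
translate([19, 0, 612]) cube([1152, 255, 18]);


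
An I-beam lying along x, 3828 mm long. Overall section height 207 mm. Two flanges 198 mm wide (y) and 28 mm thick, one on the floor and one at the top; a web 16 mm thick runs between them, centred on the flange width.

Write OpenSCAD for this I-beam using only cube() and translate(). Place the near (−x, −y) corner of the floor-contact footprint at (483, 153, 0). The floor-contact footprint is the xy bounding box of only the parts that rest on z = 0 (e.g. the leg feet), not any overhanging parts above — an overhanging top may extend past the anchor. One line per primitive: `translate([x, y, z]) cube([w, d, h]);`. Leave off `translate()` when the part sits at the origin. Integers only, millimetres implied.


translate([483, 153, 0]) cube([3828, 198, 28]);
translate([483, 244, 28]) cube([3828, 16, 151]);
translate([483, 153, 179]) cube([3828, 198, 28]);


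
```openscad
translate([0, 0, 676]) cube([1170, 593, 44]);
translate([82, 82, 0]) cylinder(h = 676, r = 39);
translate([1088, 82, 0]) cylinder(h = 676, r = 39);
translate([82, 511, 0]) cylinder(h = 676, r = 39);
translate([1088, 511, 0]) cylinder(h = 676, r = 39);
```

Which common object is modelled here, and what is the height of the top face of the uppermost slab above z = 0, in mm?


A table. The table height is 720 mm.

A 1170×593×44 slab sits at z = 676 on four Ø78 mm round legs — a table. The top surface is at 676 + 44 = 720 mm.


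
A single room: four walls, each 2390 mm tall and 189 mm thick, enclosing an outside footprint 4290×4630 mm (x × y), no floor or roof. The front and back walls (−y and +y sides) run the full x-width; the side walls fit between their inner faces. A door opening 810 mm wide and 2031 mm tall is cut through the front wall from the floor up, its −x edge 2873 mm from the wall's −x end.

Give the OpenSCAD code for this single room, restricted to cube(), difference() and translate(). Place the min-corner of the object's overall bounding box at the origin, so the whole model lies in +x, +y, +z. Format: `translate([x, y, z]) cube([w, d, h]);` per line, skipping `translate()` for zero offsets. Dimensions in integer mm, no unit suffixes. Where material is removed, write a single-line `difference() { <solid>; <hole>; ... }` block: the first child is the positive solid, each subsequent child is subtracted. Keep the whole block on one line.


difference() { cube([4290, 189, 2390]); translate([2873, 0, 0]) cube([810, 189, 2031]); }
translate([0, 4441, 0]) cube([4290, 189, 2390]);
translate([0, 189, 0]) cube([189, 4252, 2390]);
translate([4101, 189, 0]) cube([189, 4252, 2390]);


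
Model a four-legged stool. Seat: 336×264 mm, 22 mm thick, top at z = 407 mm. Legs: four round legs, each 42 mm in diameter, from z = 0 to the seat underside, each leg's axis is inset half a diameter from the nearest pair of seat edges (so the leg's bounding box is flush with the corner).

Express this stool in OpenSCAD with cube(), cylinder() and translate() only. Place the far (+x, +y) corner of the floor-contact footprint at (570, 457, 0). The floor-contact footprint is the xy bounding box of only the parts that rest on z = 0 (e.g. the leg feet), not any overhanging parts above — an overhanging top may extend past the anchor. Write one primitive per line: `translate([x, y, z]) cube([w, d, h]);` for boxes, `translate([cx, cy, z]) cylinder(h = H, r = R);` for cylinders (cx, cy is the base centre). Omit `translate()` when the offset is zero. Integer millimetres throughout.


translate([234, 193, 385]) cube([336, 264, 22]);
translate([255, 214, 0]) cylinder(h = 385, r = 21);
translate([549, 214, 0]) cylinder(h = 385, r = 21);
translate([255, 436, 0]) cylinder(h = 385, r = 21);
translate([549, 436, 0]) cylinder(h = 385, r = 21);


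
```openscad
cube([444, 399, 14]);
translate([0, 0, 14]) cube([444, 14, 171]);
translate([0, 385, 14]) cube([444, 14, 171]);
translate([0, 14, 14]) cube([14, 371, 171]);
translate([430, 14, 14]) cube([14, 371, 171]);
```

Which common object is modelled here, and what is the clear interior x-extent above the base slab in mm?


An open box. The internal width is 416 mm.

A 444×399 base slab with four walls standing on it — an open box. The base is 444 mm wide and the walls are 14 mm thick, so the internal width is 444 − 2 × 14 = 416 mm.


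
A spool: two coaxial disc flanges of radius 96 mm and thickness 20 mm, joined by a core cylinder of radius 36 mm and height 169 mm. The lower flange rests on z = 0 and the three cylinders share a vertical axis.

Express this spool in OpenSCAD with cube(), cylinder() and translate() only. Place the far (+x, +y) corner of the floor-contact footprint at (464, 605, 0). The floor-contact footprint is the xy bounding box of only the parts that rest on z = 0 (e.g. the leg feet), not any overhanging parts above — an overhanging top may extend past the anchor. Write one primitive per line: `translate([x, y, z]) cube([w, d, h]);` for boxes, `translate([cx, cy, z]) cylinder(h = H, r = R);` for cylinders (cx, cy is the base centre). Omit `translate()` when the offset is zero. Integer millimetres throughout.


translate([368, 509, 0]) cylinder(h = 20, r = 96);
translate([368, 509, 20]) cylinder(h = 169, r = 36);
translate([368, 509, 189]) cylinder(h = 20, r = 96);


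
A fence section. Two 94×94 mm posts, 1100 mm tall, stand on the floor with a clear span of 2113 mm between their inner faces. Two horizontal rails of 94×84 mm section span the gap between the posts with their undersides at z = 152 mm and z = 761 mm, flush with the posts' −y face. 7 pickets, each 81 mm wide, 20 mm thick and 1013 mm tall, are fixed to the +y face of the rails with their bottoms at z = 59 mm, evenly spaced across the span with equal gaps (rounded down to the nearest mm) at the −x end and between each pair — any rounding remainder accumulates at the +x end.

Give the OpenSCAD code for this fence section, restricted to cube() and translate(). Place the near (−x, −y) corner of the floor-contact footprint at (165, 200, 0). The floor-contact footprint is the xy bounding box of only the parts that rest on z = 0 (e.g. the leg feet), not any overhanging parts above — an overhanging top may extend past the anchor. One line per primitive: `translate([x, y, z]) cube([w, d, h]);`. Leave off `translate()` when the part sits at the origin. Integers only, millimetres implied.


translate([165, 200, 0]) cube([94, 94, 1100]);
translate([2372, 200, 0]) cube([94, 94, 1100]);
translate([259, 200, 152]) cube([2113, 94, 84]);
translate([259, 200, 761]) cube([2113, 94, 84]);
translate([452, 294, 59]) cube([81, 20, 1013]);
translate([726, 294, 59]) cube([81, 20, 1013]);
translate([1000, 294, 59]) cube([81, 20, 1013]);
translate([1274, 294, 59]) cube([81, 20, 1013]);
translate([1548, 294, 59]) cube([81, 20, 1013]);
translate([1822, 294, 59]) cube([81, 20, 1013]);
translate([2096, 294, 59]) cube([81, 20, 1013]);


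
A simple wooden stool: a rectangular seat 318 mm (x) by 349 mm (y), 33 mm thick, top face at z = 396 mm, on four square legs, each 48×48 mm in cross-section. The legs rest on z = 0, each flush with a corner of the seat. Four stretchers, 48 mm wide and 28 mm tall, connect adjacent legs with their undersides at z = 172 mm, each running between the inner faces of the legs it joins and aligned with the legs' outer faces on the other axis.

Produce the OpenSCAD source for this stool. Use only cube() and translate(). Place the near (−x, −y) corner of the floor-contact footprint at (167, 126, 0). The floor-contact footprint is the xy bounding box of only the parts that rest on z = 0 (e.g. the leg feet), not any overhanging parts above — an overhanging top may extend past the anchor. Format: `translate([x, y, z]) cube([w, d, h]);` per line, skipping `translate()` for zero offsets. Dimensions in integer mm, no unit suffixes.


// leg_h = 396 - 33 = 363
// stretcher span = 318 - 2*48 = 222
translate([167, 126, 363]) cube([318, 349, 33]);
translate([167, 126, 0]) cube([48, 48, 363]);
translate([437, 126, 0]) cube([48, 48, 363]);
translate([167, 427, 0]) cube([48, 48, 363]);
translate([437, 427, 0]) cube([48, 48, 363]);
translate([215, 126, 172]) cube([222, 48, 28]);
translate([215, 427, 172]) cube([222, 48, 28]);
translate([167, 174, 172]) cube([48, 253, 28]);
translate([437, 174, 172]) cube([48, 253, 28]);


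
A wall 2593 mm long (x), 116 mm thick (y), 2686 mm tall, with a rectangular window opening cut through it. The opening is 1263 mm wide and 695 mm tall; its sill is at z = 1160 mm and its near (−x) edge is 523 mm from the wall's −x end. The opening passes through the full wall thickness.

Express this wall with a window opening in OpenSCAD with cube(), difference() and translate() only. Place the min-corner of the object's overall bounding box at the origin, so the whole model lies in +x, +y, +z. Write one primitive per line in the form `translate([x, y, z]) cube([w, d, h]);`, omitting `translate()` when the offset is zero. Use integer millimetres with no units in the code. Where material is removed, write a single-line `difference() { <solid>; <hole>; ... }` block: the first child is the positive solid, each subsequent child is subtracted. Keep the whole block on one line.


difference() { cube([2593, 116, 2686]); translate([523, 0, 1160]) cube([1263, 116, 695]); }


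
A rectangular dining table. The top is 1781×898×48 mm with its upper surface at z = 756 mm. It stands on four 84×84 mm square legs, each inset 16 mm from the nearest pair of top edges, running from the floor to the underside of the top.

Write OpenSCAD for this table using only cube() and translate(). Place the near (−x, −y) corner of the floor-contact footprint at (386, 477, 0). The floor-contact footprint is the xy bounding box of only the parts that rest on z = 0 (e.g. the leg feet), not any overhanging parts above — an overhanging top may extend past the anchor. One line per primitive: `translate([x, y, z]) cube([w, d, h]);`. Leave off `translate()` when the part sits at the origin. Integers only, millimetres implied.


translate([370, 461, 708]) cube([1781, 898, 48]);
translate([386, 477, 0]) cube([84, 84, 708]);
translate([2051, 477, 0]) cube([84, 84, 708]);
translate([386, 1259, 0]) cube([84, 84, 708]);
translate([2051, 1259, 0]) cube([84, 84, 708]);


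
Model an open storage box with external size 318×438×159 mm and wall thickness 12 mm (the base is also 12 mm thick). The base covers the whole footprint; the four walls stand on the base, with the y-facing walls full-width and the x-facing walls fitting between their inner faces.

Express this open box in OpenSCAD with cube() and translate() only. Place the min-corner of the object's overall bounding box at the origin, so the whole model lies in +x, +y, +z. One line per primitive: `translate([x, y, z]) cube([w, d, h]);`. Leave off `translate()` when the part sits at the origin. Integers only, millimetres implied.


cube([318, 438, 12]);
translate([0, 0, 12]) cube([318, 12, 147]);
translate([0, 426, 12]) cube([318, 12, 147]);
translate([0, 12, 12]) cube([12, 414, 147]);
translate([306, 12, 12]) cube([12, 414, 147]);
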